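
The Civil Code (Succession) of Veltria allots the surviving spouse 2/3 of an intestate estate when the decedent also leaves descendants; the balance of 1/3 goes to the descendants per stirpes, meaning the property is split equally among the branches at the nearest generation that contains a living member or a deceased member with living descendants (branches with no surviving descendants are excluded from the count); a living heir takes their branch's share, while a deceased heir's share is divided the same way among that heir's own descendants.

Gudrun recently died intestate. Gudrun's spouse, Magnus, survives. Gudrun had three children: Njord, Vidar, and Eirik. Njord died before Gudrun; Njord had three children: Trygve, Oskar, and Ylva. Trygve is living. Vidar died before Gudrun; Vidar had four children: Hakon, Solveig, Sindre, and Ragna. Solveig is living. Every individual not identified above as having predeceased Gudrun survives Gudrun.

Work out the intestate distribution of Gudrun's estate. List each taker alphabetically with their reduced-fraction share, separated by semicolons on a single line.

Magnus, as surviving spouse, takes 2/3.
The remaining 1/3 passes to Gudrun's descendants per stirpes.
The 1/3 is divided into 3 equal shares of 1/9 among Njord, Vidar, Eirik.
Njord predeceased; the 1/9 allotted to Njord's branch passes to Njord's issue by representation.
The 1/9 is divided into 3 equal shares of 1/27 among Trygve, Oskar, Ylva.
Trygve is living and takes 1/27.
Oskar is living and takes 1/27.
Ylva is living and takes 1/27.
Vidar predeceased; the 1/9 allotted to Vidar's branch passes to Vidar's issue by representation.
The 1/9 is divided into 4 equal shares of 1/36 among Hakon, Solveig, Sindre, Ragna.
Hakon is living and takes 1/36.
Solveig is living and takes 1/36.
Sindre is living and takes 1/36.
Ragna is living and takes 1/36.
Eirik is living and takes 1/9.

Eirik 1/9; Hakon 1/36; Magnus 2/3; Oskar 1/27; Ragna 1/36; Sindre 1/36; Solveig 1/36; Trygve 1/27; Ylva 1/27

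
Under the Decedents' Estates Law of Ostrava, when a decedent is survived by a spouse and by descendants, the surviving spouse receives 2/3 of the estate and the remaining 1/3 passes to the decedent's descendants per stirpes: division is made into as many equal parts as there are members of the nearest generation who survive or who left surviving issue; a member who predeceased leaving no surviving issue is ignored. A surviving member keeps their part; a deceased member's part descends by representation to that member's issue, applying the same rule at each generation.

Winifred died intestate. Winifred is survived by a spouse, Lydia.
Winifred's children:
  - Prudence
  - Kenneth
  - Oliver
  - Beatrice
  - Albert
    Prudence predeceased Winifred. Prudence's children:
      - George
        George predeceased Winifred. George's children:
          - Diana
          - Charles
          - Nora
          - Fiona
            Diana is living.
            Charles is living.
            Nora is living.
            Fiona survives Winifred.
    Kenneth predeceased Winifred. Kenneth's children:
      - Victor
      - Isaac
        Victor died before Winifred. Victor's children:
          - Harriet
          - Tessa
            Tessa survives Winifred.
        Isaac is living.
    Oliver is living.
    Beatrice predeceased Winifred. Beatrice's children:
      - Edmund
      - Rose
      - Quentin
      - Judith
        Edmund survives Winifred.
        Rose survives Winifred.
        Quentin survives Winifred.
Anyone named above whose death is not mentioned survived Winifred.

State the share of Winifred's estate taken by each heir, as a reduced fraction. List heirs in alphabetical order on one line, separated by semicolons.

Lydia, as surviving spouse, takes 2/3.
The remaining 1/3 passes to Winifred's descendants per stirpes.
The 1/3 is divided into 5 equal shares of 1/15 among Prudence, Kenneth, Oliver, Beatrice, Albert.
Prudence predeceased; the 1/15 allotted to Prudence's branch passes to Prudence's issue by representation.
George's line is the sole branch at this level, so the full 1/15 passes to George's issue by representation.
The 1/15 is divided into 4 equal shares of 1/60 among Diana, Charles, Nora, Fiona.
Diana is living and takes 1/60.
Charles is living and takes 1/60.
Nora is living and takes 1/60.
Fiona is living and takes 1/60.
Kenneth predeceased; the 1/15 allotted to Kenneth's branch passes to Kenneth's issue by representation.
The 1/15 is divided into 2 equal shares of 1/30 among Victor, Isaac.
Victor predeceased; the 1/30 allotted to Victor's branch passes to Victor's issue by representation.
The 1/30 is divided into 2 equal shares of 1/60 among Harriet, Tessa.
Harriet is living and takes 1/60.
Tessa is living and takes 1/60.
Isaac is living and takes 1/30.
Oliver is living and takes 1/15.
Beatrice predeceased; the 1/15 allotted to Beatrice's branch passes to Beatrice's issue by representation.
The 1/15 is divided into 4 equal shares of 1/60 among Edmund, Rose, Quentin, Judith.
Edmund is living and takes 1/60.
Rose is living and takes 1/60.
Quentin is living and takes 1/60.
Judith is living and takes 1/60.
Albert is living and takes 1/15.

Albert 1/15; Charles 1/60; Diana 1/60; Edmund 1/60; Fiona 1/60; Harriet 1/60; Isaac 1/30; Judith 1/60; Lydia 2/3; Nora 1/60; Oliver 1/15; Quentin 1/60; Rose 1/60; Tessa 1/60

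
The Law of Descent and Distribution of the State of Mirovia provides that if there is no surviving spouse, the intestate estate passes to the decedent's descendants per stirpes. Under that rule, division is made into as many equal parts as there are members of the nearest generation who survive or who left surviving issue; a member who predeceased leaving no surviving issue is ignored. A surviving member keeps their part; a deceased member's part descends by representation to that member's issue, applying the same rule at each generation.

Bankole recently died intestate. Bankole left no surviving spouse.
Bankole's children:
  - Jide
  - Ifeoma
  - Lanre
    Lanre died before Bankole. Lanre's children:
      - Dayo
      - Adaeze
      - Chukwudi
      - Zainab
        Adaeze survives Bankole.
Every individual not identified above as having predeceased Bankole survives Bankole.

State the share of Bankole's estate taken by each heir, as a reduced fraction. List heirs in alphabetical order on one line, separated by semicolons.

Adaeze 1/12; Chukwudi 1/12; Dayo 1/12; Ifeoma 1/3; Jide 1/3; Zainab 1/12

There is no surviving spouse, so the entire estate passes to Bankole's descendants per stirpes.
The estate is divided into 3 equal shares of 1/3 among Jide, Ifeoma, Lanre.
Jide is living and takes 1/3.
Ifeoma is living and takes 1/3.
Lanre predeceased; the 1/3 allotted to Lanre's branch passes to Lanre's issue by representation.
The 1/3 is divided into 4 equal shares of 1/12 among Dayo, Adaeze, Chukwudi, Zainab.
Dayo is living and takes 1/12.
Adaeze is living and takes 1/12.
Chukwudi is living and takes 1/12.
Zainab is living and takes 1/12.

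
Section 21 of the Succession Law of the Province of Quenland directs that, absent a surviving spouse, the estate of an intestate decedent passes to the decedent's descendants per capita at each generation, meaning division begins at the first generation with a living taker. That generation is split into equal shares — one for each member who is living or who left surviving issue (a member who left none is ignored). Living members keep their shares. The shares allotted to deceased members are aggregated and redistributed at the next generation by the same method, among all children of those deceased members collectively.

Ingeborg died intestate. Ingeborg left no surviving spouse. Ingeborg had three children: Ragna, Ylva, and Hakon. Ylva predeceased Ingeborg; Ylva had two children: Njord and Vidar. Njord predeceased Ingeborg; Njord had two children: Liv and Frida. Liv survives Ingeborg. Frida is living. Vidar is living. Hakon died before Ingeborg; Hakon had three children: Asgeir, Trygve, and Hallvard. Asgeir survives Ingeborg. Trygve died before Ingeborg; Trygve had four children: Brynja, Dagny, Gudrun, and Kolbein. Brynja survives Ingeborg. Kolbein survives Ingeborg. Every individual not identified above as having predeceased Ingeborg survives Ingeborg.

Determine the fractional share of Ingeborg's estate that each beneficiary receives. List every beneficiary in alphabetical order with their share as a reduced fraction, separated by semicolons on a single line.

Asgeir 2/15; Brynja 2/45; Dagny 2/45; Frida 2/45; Gudrun 2/45; Hallvard 2/15; Kolbein 2/45; Liv 2/45; Ragna 1/3; Vidar 2/15

There is no surviving spouse, so the entire estate passes to Ingeborg's descendants per capita at each generation.
At generation 1 (Ragna, Ylva, Hakon) there are 3 shares of (1)/3 = 1/3 each.
Living: Ragna — each takes 1/3.
Deceased: Ylva and Hakon. Their combined 2/3 is pooled and carried to generation 2.
At generation 2 (Njord, Vidar, Asgeir, Trygve, Hallvard) there are 5 shares of (2/3)/5 = 2/15 each.
Living: Vidar, Asgeir, and Hallvard — each takes 2/15.
Deceased: Njord and Trygve. Their combined 4/15 is pooled and carried to generation 3.
At generation 3 (Liv, Frida, Brynja, Dagny, Gudrun, Kolbein) there are 6 shares of (4/15)/6 = 2/45 each.
Living: Liv, Frida, Brynja, Dagny, Gudrun, and Kolbein — each takes 2/45.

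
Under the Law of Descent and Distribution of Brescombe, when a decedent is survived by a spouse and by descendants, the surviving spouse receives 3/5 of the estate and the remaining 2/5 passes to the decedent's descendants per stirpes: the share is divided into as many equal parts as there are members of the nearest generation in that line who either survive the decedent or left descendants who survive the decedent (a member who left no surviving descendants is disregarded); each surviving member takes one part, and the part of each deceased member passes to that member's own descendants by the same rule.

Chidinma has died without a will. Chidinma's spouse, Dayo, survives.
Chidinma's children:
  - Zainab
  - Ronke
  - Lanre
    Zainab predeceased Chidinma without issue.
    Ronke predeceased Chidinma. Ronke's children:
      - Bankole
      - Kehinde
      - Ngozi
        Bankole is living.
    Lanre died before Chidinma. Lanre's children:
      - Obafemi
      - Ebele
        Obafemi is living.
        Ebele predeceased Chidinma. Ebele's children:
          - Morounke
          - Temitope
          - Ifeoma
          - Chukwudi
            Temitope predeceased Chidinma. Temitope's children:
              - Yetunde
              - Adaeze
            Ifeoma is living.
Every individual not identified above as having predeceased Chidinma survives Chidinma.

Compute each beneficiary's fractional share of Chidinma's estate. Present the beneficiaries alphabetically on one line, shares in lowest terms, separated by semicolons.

Dayo, as surviving spouse, takes 3/5.
The remaining 2/5 passes to Chidinma's descendants per stirpes.
Zainab left no surviving issue, so that branch lapses and is disregarded.
The 2/5 is divided into 2 equal shares of 1/5 among Ronke, Lanre.
Ronke predeceased; the 1/5 allotted to Ronke's branch passes to Ronke's issue by representation.
The 1/5 is divided into 3 equal shares of 1/15 among Bankole, Kehinde, Ngozi.
Bankole is living and takes 1/15.
Kehinde is living and takes 1/15.
Ngozi is living and takes 1/15.
Lanre predeceased; the 1/5 allotted to Lanre's branch passes to Lanre's issue by representation.
The 1/5 is divided into 2 equal shares of 1/10 among Obafemi, Ebele.
Obafemi is living and takes 1/10.
Ebele predeceased; the 1/10 allotted to Ebele's branch passes to Ebele's issue by representation.
The 1/10 is divided into 4 equal shares of 1/40 among Morounke, Temitope, Ifeoma, Chukwudi.
Morounke is living and takes 1/40.
Temitope predeceased; the 1/40 allotted to Temitope's branch passes to Temitope's issue by representation.
The 1/40 is divided into 2 equal shares of 1/80 among Yetunde, Adaeze.
Yetunde is living and takes 1/80.
Adaeze is living and takes 1/80.
Ifeoma is living and takes 1/40.
Chukwudi is living and takes 1/40.

Adaeze 1/80; Bankole 1/15; Chukwudi 1/40; Dayo 3/5; Ifeoma 1/40; Kehinde 1/15; Morounke 1/40; Ngozi 1/15; Obafemi 1/10; Yetunde 1/80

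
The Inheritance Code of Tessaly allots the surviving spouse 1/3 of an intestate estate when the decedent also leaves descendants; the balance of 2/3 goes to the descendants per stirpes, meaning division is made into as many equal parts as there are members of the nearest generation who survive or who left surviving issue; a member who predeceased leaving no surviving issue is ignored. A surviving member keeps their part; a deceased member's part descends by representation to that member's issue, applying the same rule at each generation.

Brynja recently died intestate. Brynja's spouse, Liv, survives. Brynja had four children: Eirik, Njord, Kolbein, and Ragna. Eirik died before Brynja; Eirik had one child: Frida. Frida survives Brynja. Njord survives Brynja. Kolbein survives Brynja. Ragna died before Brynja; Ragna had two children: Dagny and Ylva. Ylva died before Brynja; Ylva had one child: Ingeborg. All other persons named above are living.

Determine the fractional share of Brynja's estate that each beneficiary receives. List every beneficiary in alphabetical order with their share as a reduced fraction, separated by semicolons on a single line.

Dagny 1/12; Frida 1/6; Ingeborg 1/12; Kolbein 1/6; Liv 1/3; Njord 1/6

Liv, as surviving spouse, takes 1/3.
The remaining 2/3 passes to Brynja's descendants per stirpes.
The 2/3 is divided into 4 equal shares of 1/6 among Eirik, Njord, Kolbein, Ragna.
Eirik predeceased; the 1/6 allotted to Eirik's branch passes to Eirik's issue by representation.
Frida is the sole taker at this level and receives the full 1/6.
Njord is living and takes 1/6.
Kolbein is living and takes 1/6.
Ragna predeceased; the 1/6 allotted to Ragna's branch passes to Ragna's issue by representation.
The 1/6 is divided into 2 equal shares of 1/12 among Dagny, Ylva.
Dagny is living and takes 1/12.
Ylva predeceased; the 1/12 allotted to Ylva's branch passes to Ylva's issue by representation.
Ingeborg is the sole taker at this level and receives the full 1/12.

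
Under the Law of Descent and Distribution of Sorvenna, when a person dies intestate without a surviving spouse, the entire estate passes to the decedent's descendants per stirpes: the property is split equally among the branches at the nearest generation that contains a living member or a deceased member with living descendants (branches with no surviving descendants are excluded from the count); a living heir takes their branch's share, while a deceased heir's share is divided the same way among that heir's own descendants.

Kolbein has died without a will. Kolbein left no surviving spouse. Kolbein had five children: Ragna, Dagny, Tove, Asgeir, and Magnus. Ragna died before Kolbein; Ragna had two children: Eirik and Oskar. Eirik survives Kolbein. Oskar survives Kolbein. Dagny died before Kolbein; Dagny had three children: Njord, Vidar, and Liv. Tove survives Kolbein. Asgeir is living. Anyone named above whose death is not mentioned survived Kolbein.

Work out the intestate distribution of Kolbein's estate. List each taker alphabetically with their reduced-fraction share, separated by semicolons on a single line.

There is no surviving spouse, so the entire estate passes to Kolbein's descendants per stirpes.
The estate is divided into 5 equal shares of 1/5 among Ragna, Dagny, Tove, Asgeir, Magnus.
Ragna predeceased; the 1/5 allotted to Ragna's branch passes to Ragna's issue by representation.
The 1/5 is divided into 2 equal shares of 1/10 among Eirik, Oskar.
Eirik is living and takes 1/10.
Oskar is living and takes 1/10.
Dagny predeceased; the 1/5 allotted to Dagny's branch passes to Dagny's issue by representation.
The 1/5 is divided into 3 equal shares of 1/15 among Njord, Vidar, Liv.
Njord is living and takes 1/15.
Vidar is living and takes 1/15.
Liv is living and takes 1/15.
Tove is living and takes 1/5.
Asgeir is living and takes 1/5.
Magnus is living and takes 1/5.

Asgeir 1/5; Eirik 1/10; Liv 1/15; Magnus 1/5; Njord 1/15; Oskar 1/10; Tove 1/5; Vidar 1/15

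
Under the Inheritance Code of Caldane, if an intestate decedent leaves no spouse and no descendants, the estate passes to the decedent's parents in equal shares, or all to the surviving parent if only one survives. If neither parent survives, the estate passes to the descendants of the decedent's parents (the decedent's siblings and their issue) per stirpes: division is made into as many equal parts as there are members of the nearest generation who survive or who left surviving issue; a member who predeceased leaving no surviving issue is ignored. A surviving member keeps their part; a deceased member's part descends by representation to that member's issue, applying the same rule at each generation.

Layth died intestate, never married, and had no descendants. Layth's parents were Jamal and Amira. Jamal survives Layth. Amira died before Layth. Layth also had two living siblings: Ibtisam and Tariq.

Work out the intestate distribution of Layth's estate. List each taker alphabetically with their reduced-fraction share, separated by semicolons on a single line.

Jamal 1

Only one parent, Jamal, survives, so Jamal takes the entire estate. The siblings take nothing because a surviving parent has priority.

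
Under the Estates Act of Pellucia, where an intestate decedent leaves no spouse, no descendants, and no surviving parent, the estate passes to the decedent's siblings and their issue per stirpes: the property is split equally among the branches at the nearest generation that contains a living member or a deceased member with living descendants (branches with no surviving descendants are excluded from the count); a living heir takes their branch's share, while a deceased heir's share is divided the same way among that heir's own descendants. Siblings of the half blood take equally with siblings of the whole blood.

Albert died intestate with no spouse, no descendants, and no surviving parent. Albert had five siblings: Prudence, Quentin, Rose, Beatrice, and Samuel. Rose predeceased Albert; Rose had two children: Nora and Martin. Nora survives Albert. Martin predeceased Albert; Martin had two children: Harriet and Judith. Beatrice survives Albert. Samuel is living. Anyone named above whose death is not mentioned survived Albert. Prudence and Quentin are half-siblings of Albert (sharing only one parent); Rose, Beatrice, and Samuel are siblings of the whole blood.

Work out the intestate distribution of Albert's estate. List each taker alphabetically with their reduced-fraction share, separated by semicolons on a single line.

No spouse, descendants, or parent survives, so the estate passes to Albert's siblings per stirpes.
Half-blood and whole-blood siblings take equally under the stated rule.
The estate is divided into 5 equal shares of 1/5 among Prudence, Quentin, Rose, Beatrice, Samuel.
Prudence is living and takes 1/5.
Quentin is living and takes 1/5.
Rose predeceased; the 1/5 allotted to Rose's branch passes to Rose's issue by representation.
The 1/5 is divided into 2 equal shares of 1/10 among Nora, Martin.
Nora is living and takes 1/10.
Martin predeceased; the 1/10 allotted to Martin's branch passes to Martin's issue by representation.
The 1/10 is divided into 2 equal shares of 1/20 among Harriet, Judith.
Harriet is living and takes 1/20.
Judith is living and takes 1/20.
Beatrice is living and takes 1/5.
Samuel is living and takes 1/5.

Beatrice 1/5; Harriet 1/20; Judith 1/20; Nora 1/10; Prudence 1/5; Quentin 1/5; Samuel 1/5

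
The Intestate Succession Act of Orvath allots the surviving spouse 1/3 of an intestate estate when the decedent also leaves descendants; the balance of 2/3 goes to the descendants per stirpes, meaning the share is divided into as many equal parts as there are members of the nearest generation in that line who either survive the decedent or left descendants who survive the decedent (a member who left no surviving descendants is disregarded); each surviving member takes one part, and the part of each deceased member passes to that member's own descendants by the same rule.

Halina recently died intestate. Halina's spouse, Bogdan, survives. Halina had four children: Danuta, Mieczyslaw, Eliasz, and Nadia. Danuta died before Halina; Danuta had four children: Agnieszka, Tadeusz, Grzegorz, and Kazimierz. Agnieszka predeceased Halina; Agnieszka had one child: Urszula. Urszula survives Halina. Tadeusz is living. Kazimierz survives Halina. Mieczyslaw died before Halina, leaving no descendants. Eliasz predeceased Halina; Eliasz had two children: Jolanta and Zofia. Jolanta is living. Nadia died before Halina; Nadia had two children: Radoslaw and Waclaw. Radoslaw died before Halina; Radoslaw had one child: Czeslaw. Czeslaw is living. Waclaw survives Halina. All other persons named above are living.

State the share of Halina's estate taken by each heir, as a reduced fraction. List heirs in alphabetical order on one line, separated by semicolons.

Bogdan, as surviving spouse, takes 1/3.
The remaining 2/3 passes to Halina's descendants per stirpes.
Mieczyslaw left no surviving issue, so that branch lapses and is disregarded.
The 2/3 is divided into 3 equal shares of 2/9 among Danuta, Eliasz, Nadia.
Danuta predeceased; the 2/9 allotted to Danuta's branch passes to Danuta's issue by representation.
The 2/9 is divided into 4 equal shares of 1/18 among Agnieszka, Tadeusz, Grzegorz, Kazimierz.
Agnieszka predeceased; the 1/18 allotted to Agnieszka's branch passes to Agnieszka's issue by representation.
Urszula is the sole taker at this level and receives the full 1/18.
Tadeusz is living and takes 1/18.
Grzegorz is living and takes 1/18.
Kazimierz is living and takes 1/18.
Eliasz predeceased; the 2/9 allotted to Eliasz's branch passes to Eliasz's issue by representation.
The 2/9 is divided into 2 equal shares of 1/9 among Jolanta, Zofia.
Jolanta is living and takes 1/9.
Zofia is living and takes 1/9.
Nadia predeceased; the 2/9 allotted to Nadia's branch passes to Nadia's issue by representation.
The 2/9 is divided into 2 equal shares of 1/9 among Radoslaw, Waclaw.
Radoslaw predeceased; the 1/9 allotted to Radoslaw's branch passes to Radoslaw's issue by representation.
Czeslaw is the sole taker at this level and receives the full 1/9.
Waclaw is living and takes 1/9.

Bogdan 1/3; Czeslaw 1/9; Grzegorz 1/18; Jolanta 1/9; Kazimierz 1/18; Tadeusz 1/18; Urszula 1/18; Waclaw 1/9; Zofia 1/9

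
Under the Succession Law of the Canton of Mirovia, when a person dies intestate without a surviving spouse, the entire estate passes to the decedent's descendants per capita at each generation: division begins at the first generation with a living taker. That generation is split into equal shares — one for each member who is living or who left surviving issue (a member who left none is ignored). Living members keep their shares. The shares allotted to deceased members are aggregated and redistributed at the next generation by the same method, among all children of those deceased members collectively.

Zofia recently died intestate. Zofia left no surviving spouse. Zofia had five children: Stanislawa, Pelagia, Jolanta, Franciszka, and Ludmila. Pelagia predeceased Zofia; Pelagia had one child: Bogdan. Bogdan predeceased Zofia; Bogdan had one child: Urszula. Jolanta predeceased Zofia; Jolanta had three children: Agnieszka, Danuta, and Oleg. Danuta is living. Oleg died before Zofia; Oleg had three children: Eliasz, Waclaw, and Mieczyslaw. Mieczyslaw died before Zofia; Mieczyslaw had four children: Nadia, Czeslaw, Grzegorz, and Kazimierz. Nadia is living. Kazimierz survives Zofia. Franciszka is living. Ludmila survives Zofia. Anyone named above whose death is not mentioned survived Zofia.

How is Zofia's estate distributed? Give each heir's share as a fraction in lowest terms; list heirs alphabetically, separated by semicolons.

Agnieszka 1/10; Czeslaw 1/80; Danuta 1/10; Eliasz 1/20; Franciszka 1/5; Grzegorz 1/80; Kazimierz 1/80; Ludmila 1/5; Nadia 1/80; Stanislawa 1/5; Urszula 1/20; Waclaw 1/20

There is no surviving spouse, so the entire estate passes to Zofia's descendants per capita at each generation.
At generation 1 (Stanislawa, Pelagia, Jolanta, Franciszka, Ludmila) there are 5 shares of (1)/5 = 1/5 each.
Living: Stanislawa, Franciszka, and Ludmila — each takes 1/5.
Deceased: Pelagia and Jolanta. Their combined 2/5 is pooled and carried to generation 2.
At generation 2 (Bogdan, Agnieszka, Danuta, Oleg) there are 4 shares of (2/5)/4 = 1/10 each.
Living: Agnieszka and Danuta — each takes 1/10.
Deceased: Bogdan and Oleg. Their combined 1/5 is pooled and carried to generation 3.
At generation 3 (Urszula, Eliasz, Waclaw, Mieczyslaw) there are 4 shares of (1/5)/4 = 1/20 each.
Living: Urszula, Eliasz, and Waclaw — each takes 1/20.
Deceased: Mieczyslaw. That 1/20 share is carried to generation 4.
At generation 4 (Nadia, Czeslaw, Grzegorz, Kazimierz) there are 4 shares of (1/20)/4 = 1/80 each.
Living: Nadia, Czeslaw, Grzegorz, and Kazimierz — each takes 1/80.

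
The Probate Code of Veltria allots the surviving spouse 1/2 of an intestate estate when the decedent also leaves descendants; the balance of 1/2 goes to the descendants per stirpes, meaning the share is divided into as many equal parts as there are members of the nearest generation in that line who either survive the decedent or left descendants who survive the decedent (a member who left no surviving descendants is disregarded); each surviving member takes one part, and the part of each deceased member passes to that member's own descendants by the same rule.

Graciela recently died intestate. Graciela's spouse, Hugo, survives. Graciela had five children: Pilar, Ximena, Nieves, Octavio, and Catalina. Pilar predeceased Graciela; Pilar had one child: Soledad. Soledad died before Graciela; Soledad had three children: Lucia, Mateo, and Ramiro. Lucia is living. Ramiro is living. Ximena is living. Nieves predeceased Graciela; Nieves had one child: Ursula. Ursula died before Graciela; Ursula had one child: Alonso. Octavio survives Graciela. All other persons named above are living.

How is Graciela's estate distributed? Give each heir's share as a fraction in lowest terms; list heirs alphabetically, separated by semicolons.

Hugo, as surviving spouse, takes 1/2.
The remaining 1/2 passes to Graciela's descendants per stirpes.
The 1/2 is divided into 5 equal shares of 1/10 among Pilar, Ximena, Nieves, Octavio, Catalina.
Pilar predeceased; the 1/10 allotted to Pilar's branch passes to Pilar's issue by representation.
Soledad's line is the sole branch at this level, so the full 1/10 passes to Soledad's issue by representation.
The 1/10 is divided into 3 equal shares of 1/30 among Lucia, Mateo, Ramiro.
Lucia is living and takes 1/30.
Mateo is living and takes 1/30.
Ramiro is living and takes 1/30.
Ximena is living and takes 1/10.
Nieves predeceased; the 1/10 allotted to Nieves's branch passes to Nieves's issue by representation.
Ursula's line is the sole branch at this level, so the full 1/10 passes to Ursula's issue by representation.
Alonso is the sole taker at this level and receives the full 1/10.
Octavio is living and takes 1/10.
Catalina is living and takes 1/10.

Alonso 1/10; Catalina 1/10; Hugo 1/2; Lucia 1/30; Mateo 1/30; Octavio 1/10; Ramiro 1/30; Ximena 1/10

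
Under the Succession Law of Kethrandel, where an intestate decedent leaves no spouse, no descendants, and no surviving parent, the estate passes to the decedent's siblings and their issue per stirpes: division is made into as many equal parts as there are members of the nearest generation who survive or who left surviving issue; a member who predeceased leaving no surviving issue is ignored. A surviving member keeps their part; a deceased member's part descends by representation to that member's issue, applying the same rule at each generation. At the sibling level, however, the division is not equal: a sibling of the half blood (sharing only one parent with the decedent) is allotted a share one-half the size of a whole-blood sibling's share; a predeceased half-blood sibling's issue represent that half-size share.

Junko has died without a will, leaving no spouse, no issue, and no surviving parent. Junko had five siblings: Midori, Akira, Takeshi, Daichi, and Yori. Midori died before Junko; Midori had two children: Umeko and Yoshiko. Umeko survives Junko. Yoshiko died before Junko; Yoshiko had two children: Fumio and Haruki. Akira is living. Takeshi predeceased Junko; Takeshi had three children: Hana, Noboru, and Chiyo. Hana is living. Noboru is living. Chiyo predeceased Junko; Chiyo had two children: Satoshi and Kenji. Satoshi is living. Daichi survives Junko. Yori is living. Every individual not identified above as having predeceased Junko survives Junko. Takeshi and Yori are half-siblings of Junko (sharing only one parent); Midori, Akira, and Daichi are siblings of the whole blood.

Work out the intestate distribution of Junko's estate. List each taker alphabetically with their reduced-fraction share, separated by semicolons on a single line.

No spouse, descendants, or parent survives, so the estate passes to Junko's siblings per stirpes.
Half-blood siblings count for one-half the weight of whole-blood siblings at the initial division.
Dividing 1 in proportion to weights (total weight 4): Midori (weight 1) → 1/4; Akira (weight 1) → 1/4; Takeshi (weight 1/2) → 1/8; Daichi (weight 1) → 1/4; Yori (weight 1/2) → 1/8.
Midori predeceased; the 1/4 allotted to Midori's branch passes to Midori's issue by representation.
The 1/4 is divided into 2 equal shares of 1/8 among Umeko, Yoshiko.
Umeko is living and takes 1/8.
Yoshiko predeceased; the 1/8 allotted to Yoshiko's branch passes to Yoshiko's issue by representation.
The 1/8 is divided into 2 equal shares of 1/16 among Fumio, Haruki.
Fumio is living and takes 1/16.
Haruki is living and takes 1/16.
Akira is living and takes 1/4.
Takeshi predeceased; the 1/8 allotted to Takeshi's branch passes to Takeshi's issue by representation.
The 1/8 is divided into 3 equal shares of 1/24 among Hana, Noboru, Chiyo.
Hana is living and takes 1/24.
Noboru is living and takes 1/24.
Chiyo predeceased; the 1/24 allotted to Chiyo's branch passes to Chiyo's issue by representation.
The 1/24 is divided into 2 equal shares of 1/48 among Satoshi, Kenji.
Satoshi is living and takes 1/48.
Kenji is living and takes 1/48.
Daichi is living and takes 1/4.
Yori is living and takes 1/8.

Akira 1/4; Daichi 1/4; Fumio 1/16; Hana 1/24; Haruki 1/16; Kenji 1/48; Noboru 1/24; Satoshi 1/48; Umeko 1/8; Yori 1/8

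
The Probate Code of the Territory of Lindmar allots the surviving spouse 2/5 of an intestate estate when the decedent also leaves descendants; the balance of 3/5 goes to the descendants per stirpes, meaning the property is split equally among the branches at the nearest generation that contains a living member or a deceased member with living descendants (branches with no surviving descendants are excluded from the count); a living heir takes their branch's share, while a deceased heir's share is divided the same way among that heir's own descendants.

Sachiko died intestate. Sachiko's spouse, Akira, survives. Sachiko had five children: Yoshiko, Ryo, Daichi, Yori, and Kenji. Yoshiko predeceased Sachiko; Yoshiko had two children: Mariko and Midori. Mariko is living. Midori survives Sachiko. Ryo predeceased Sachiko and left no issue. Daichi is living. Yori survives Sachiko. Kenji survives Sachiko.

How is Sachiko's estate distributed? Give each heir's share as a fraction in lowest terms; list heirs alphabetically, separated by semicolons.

Akira, as surviving spouse, takes 2/5.
The remaining 3/5 passes to Sachiko's descendants per stirpes.
Ryo left no surviving issue, so that branch lapses and is disregarded.
The 3/5 is divided into 4 equal shares of 3/20 among Yoshiko, Daichi, Yori, Kenji.
Yoshiko predeceased; the 3/20 allotted to Yoshiko's branch passes to Yoshiko's issue by representation.
The 3/20 is divided into 2 equal shares of 3/40 among Mariko, Midori.
Mariko is living and takes 3/40.
Midori is living and takes 3/40.
Daichi is living and takes 3/20.
Yori is living and takes 3/20.
Kenji is living and takes 3/20.

Akira 2/5; Daichi 3/20; Kenji 3/20; Mariko 3/40; Midori 3/40; Yori 3/20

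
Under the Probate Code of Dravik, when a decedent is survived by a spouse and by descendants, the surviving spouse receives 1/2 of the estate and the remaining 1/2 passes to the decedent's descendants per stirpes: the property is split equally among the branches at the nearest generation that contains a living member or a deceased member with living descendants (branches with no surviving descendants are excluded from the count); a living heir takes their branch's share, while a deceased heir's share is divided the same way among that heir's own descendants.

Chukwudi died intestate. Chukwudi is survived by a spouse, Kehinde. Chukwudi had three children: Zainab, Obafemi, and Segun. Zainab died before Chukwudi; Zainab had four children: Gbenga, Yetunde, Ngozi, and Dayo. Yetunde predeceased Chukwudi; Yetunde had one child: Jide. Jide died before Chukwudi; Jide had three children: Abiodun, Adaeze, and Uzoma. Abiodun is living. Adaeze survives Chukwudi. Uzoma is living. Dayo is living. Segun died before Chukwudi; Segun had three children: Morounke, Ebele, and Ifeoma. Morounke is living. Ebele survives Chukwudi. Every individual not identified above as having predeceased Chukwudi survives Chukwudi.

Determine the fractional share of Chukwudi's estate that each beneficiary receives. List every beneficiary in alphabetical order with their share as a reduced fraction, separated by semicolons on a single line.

Abiodun 1/72; Adaeze 1/72; Dayo 1/24; Ebele 1/18; Gbenga 1/24; Ifeoma 1/18; Kehinde 1/2; Morounke 1/18; Ngozi 1/24; Obafemi 1/6; Uzoma 1/72

Kehinde, as surviving spouse, takes 1/2.
The remaining 1/2 passes to Chukwudi's descendants per stirpes.
The 1/2 is divided into 3 equal shares of 1/6 among Zainab, Obafemi, Segun.
Zainab predeceased; the 1/6 allotted to Zainab's branch passes to Zainab's issue by representation.
The 1/6 is divided into 4 equal shares of 1/24 among Gbenga, Yetunde, Ngozi, Dayo.
Gbenga is living and takes 1/24.
Yetunde predeceased; the 1/24 allotted to Yetunde's branch passes to Yetunde's issue by representation.
Jide's line is the sole branch at this level, so the full 1/24 passes to Jide's issue by representation.
The 1/24 is divided into 3 equal shares of 1/72 among Abiodun, Adaeze, Uzoma.
Abiodun is living and takes 1/72.
Adaeze is living and takes 1/72.
Uzoma is living and takes 1/72.
Ngozi is living and takes 1/24.
Dayo is living and takes 1/24.
Obafemi is living and takes 1/6.
Segun predeceased; the 1/6 allotted to Segun's branch passes to Segun's issue by representation.
The 1/6 is divided into 3 equal shares of 1/18 among Morounke, Ebele, Ifeoma.
Morounke is living and takes 1/18.
Ebele is living and takes 1/18.
Ifeoma is living and takes 1/18.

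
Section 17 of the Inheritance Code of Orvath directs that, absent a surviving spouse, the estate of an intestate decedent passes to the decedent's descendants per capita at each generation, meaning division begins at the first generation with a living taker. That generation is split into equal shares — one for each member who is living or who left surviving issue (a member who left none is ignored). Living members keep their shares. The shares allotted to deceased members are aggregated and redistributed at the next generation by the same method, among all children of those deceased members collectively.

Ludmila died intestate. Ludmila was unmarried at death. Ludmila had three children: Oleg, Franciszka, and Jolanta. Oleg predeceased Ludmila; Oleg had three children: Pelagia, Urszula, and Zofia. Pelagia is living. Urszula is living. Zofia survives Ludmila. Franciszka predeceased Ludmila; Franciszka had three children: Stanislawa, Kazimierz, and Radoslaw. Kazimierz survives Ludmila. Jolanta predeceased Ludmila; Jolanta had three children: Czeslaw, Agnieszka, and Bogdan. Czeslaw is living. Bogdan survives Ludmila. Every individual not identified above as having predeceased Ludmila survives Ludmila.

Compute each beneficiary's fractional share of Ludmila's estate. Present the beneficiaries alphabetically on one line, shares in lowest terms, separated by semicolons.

Agnieszka 1/9; Bogdan 1/9; Czeslaw 1/9; Kazimierz 1/9; Pelagia 1/9; Radoslaw 1/9; Stanislawa 1/9; Urszula 1/9; Zofia 1/9

There is no surviving spouse, so the entire estate passes to Ludmila's descendants per capita at each generation.
No one at generation 1 (Oleg, Franciszka, Jolanta) is living; moving to the next generation.
At generation 2 (Pelagia, Urszula, Zofia, Stanislawa, Kazimierz, Radoslaw, Czeslaw, Agnieszka, Bogdan) there are 9 shares of (1)/9 = 1/9 each.
Living: Pelagia, Urszula, Zofia, Stanislawa, Kazimierz, Radoslaw, Czeslaw, Agnieszka, and Bogdan — each takes 1/9.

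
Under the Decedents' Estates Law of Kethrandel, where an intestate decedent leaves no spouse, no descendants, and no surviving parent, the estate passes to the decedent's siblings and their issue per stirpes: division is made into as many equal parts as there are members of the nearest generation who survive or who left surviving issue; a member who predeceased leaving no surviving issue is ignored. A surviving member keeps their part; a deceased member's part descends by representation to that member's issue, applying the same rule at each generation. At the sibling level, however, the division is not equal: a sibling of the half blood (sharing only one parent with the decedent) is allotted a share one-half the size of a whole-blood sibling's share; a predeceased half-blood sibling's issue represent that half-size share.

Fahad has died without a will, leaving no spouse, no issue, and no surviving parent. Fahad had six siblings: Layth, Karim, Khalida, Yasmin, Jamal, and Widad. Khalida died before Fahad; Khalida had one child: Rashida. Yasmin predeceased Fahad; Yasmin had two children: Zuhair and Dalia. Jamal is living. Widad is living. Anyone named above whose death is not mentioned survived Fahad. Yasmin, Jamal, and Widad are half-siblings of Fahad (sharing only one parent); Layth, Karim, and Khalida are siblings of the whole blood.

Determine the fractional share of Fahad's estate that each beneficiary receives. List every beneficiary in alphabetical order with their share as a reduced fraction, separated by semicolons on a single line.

No spouse, descendants, or parent survives, so the estate passes to Fahad's siblings per stirpes.
Half-blood siblings count for one-half the weight of whole-blood siblings at the initial division.
Dividing 1 in proportion to weights (total weight 9/2): Layth (weight 1) → 2/9; Karim (weight 1) → 2/9; Khalida (weight 1) → 2/9; Yasmin (weight 1/2) → 1/9; Jamal (weight 1/2) → 1/9; Widad (weight 1/2) → 1/9.
Layth is living and takes 2/9.
Karim is living and takes 2/9.
Khalida predeceased; the 2/9 allotted to Khalida's branch passes to Khalida's issue by representation.
Rashida is the sole taker at this level and receives the full 2/9.
Yasmin predeceased; the 1/9 allotted to Yasmin's branch passes to Yasmin's issue by representation.
The 1/9 is divided into 2 equal shares of 1/18 among Zuhair, Dalia.
Zuhair is living and takes 1/18.
Dalia is living and takes 1/18.
Jamal is living and takes 1/9.
Widad is living and takes 1/9.

Dalia 1/18; Jamal 1/9; Karim 2/9; Layth 2/9; Rashida 2/9; Widad 1/9; Zuhair 1/18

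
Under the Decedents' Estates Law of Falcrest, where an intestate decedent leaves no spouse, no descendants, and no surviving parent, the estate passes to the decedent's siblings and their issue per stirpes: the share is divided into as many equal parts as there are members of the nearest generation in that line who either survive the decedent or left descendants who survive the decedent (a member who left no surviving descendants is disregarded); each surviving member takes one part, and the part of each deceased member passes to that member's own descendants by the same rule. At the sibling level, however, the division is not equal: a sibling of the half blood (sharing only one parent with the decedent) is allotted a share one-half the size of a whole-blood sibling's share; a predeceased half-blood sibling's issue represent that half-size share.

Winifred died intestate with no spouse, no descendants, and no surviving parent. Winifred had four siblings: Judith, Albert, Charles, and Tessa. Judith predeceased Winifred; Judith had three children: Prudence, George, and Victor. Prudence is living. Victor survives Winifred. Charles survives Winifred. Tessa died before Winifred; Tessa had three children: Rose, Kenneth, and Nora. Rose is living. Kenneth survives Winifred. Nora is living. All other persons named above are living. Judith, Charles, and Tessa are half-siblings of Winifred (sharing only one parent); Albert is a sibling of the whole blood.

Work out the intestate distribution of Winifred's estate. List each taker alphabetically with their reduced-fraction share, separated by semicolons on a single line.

No spouse, descendants, or parent survives, so the estate passes to Winifred's siblings per stirpes.
Half-blood siblings count for one-half the weight of whole-blood siblings at the initial division.
Dividing 1 in proportion to weights (total weight 5/2): Judith (weight 1/2) → 1/5; Albert (weight 1) → 2/5; Charles (weight 1/2) → 1/5; Tessa (weight 1/2) → 1/5.
Judith predeceased; the 1/5 allotted to Judith's branch passes to Judith's issue by representation.
The 1/5 is divided into 3 equal shares of 1/15 among Prudence, George, Victor.
Prudence is living and takes 1/15.
George is living and takes 1/15.
Victor is living and takes 1/15.
Albert is living and takes 2/5.
Charles is living and takes 1/5.
Tessa predeceased; the 1/5 allotted to Tessa's branch passes to Tessa's issue by representation.
The 1/5 is divided into 3 equal shares of 1/15 among Rose, Kenneth, Nora.
Rose is living and takes 1/15.
Kenneth is living and takes 1/15.
Nora is living and takes 1/15.

Albert 2/5; Charles 1/5; George 1/15; Kenneth 1/15; Nora 1/15; Prudence 1/15; Rose 1/15; Victor 1/15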